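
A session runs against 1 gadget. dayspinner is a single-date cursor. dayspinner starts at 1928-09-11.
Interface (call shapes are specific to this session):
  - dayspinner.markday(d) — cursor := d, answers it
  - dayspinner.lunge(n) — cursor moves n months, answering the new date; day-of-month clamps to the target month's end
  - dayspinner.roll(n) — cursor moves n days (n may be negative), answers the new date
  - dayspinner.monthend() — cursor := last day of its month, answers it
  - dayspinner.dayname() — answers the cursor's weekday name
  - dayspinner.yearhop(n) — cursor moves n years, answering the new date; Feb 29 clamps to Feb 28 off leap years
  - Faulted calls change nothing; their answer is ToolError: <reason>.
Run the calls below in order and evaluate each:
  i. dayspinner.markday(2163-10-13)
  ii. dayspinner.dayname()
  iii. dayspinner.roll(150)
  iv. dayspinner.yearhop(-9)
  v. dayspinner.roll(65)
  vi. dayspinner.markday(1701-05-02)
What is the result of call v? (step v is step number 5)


~$ dayspinner.markday d→2163-10-13
= 2163-10-13
~$ dayspinner.dayname
= Thursday
~$ dayspinner.roll n→150
= 2164-03-11
~$ dayspinner.yearhop n→-9
= 2155-03-11
~$ dayspinner.roll n→65
= 2155-05-15
~$ dayspinner.markday d→1701-05-02
= 1701-05-02

Answer: 2155-05-15


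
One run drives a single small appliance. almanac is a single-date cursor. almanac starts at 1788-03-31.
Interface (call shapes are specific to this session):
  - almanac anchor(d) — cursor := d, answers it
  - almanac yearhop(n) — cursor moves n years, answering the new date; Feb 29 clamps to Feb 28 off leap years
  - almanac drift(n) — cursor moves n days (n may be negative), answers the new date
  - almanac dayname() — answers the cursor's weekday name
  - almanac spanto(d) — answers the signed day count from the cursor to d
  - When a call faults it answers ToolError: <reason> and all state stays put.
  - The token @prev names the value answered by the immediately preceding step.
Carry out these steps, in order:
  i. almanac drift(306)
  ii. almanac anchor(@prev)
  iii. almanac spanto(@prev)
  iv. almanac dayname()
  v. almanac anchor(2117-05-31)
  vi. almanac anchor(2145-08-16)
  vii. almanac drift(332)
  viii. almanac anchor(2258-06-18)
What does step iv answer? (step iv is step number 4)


Answer: Saturday

Derivation:
·→ almanac drift(n='306')
·← 1789-01-31
·→ almanac anchor(d='@prev')
·← 1789-01-31
·→ almanac spanto(d='@prev')
·← 0
·→ almanac dayname()
·← Saturday
·→ almanac anchor(d='2117-05-31')
·← 2117-05-31
·→ almanac anchor(d='2145-08-16')
·← 2145-08-16
·→ almanac drift(n='332')
·← 2146-07-14
·→ almanac anchor(d='2258-06-18')
·← 2258-06-18


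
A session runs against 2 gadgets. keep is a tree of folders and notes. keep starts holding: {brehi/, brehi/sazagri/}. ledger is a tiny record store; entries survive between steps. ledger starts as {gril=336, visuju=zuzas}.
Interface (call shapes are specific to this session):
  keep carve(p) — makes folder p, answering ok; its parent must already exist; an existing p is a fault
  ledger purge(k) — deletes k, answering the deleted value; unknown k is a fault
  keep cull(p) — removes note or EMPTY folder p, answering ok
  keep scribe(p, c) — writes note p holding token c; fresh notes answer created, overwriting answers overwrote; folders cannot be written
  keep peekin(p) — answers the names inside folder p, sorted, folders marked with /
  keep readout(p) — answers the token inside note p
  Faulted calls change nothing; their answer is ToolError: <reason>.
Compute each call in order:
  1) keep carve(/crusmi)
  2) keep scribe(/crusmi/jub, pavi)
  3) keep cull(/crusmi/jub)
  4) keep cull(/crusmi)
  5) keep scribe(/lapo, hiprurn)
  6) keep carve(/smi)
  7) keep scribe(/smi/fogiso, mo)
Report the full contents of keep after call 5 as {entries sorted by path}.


Answer: {brehi/, brehi/sazagri/, lapo=hiprurn}

Derivation:
→ keep carve(p→/crusmi)
← ok
→ keep scribe(p→/crusmi/jub, c→pavi)
← created
→ keep cull(p→/crusmi/jub)
← ok
→ keep cull(p→/crusmi)
← ok
→ keep scribe(p→/lapo, c→hiprurn)
← created
→ keep carve(p→/smi)
← ok
→ keep scribe(p→/smi/fogiso, c→mo)
← created


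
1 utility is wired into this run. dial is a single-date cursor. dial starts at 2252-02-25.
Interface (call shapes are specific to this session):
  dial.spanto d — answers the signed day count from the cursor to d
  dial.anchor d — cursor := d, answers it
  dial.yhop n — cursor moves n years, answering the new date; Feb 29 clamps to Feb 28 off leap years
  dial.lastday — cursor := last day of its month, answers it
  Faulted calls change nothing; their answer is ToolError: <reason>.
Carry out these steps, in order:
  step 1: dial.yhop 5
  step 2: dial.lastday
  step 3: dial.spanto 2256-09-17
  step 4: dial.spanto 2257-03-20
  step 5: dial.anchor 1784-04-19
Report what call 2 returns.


Answer: 2257-02-28

Derivation:
Next I call dial.yhop(n→5), → 2257-02-25.
I run dial.lastday(), which returns 2257-02-28.
Invoking dial.spanto(d→2256-09-17), → -164.
I call dial.spanto(d→2257-03-20), and get 20.
Next I call dial.anchor(d→1784-04-19), giving 1784-04-19.


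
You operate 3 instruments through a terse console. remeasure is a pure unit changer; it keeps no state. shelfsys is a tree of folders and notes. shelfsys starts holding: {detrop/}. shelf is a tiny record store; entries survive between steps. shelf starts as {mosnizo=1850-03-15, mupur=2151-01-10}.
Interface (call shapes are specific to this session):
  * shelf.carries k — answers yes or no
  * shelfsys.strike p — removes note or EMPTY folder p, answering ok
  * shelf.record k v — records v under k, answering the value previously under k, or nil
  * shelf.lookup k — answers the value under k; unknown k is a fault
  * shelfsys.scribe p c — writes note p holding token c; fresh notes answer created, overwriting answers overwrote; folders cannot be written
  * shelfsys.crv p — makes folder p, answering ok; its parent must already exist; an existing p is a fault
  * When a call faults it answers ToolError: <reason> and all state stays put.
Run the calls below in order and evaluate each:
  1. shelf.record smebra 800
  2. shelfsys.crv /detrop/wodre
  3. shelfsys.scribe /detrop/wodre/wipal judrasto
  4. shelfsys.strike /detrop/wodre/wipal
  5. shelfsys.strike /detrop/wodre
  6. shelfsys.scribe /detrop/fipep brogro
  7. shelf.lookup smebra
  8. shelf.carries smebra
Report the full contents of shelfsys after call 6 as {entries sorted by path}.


// 1. record(k→smebra, v→800) : nil
// 2. crv(p→/detrop/wodre) : ok
// 3. scribe(p→/detrop/wodre/wipal, c→judrasto) : created
// 4. strike(p→/detrop/wodre/wipal) : ok
// 5. strike(p→/detrop/wodre) : ok
// 6. scribe(p→/detrop/fipep, c→brogro) : created
// 7. lookup(k→smebra) : 800
// 8. carries(k→smebra) : yes

Answer: {detrop/, detrop/fipep=brogro}


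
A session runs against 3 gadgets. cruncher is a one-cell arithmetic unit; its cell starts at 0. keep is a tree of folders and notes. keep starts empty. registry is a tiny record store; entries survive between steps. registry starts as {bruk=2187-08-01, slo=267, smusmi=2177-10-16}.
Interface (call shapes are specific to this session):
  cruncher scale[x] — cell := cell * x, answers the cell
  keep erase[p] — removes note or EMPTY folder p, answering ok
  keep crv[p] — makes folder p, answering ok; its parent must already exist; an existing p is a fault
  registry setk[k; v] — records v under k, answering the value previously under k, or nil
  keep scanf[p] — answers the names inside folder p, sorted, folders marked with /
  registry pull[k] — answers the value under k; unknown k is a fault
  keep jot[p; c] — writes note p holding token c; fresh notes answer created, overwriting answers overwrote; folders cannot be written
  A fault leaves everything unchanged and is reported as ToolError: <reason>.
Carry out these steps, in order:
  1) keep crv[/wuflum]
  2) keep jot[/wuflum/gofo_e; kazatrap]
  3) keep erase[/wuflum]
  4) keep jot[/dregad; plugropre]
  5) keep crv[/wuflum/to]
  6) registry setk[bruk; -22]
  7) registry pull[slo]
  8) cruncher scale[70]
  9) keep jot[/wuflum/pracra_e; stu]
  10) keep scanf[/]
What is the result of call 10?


Answer: [dregad, wuflum/]

Derivation:
% keep crv p→/wuflum
[out] ok
% keep jot p→/wuflum/gofo_e c→kazatrap
[out] created
% keep erase p→/wuflum
[out] ToolError: not empty
% keep jot p→/dregad c→plugropre
[out] created
% keep crv p→/wuflum/to
[out] ok
% registry setk k→bruk v→-22
[out] 2187-08-01
% registry pull k→slo
[out] 267
% cruncher scale x→70
[out] 0
% keep jot p→/wuflum/pracra_e c→stu
[out] created
% keep scanf p→/
[out] [dregad, wuflum/]


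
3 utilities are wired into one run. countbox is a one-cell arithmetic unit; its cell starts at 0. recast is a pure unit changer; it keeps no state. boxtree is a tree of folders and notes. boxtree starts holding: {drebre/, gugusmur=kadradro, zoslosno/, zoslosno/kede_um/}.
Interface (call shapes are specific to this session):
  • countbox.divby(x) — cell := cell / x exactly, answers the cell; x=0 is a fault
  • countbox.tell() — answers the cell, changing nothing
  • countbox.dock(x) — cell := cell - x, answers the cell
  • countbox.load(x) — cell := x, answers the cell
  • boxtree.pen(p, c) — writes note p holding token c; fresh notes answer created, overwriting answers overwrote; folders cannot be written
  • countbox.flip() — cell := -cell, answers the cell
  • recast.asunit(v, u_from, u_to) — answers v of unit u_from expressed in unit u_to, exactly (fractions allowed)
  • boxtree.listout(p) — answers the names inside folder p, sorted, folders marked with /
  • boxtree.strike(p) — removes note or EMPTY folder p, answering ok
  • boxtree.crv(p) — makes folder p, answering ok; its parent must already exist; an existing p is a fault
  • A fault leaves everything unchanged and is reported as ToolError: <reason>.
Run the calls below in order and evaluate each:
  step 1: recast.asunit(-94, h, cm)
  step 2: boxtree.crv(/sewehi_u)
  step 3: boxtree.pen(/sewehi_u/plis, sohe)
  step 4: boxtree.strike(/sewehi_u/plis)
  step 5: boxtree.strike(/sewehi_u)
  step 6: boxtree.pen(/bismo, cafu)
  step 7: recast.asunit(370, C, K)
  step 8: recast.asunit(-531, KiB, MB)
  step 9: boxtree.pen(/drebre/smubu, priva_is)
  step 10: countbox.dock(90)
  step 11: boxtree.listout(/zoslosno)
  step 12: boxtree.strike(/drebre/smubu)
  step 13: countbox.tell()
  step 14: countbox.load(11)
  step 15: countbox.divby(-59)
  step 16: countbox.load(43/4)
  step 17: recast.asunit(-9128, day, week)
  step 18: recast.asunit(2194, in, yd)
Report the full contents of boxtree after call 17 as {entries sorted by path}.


Answer: {bismo=cafu, drebre/, gugusmur=kadradro, zoslosno/, zoslosno/kede_um/}

Derivation:
% recast.asunit(-94, h, cm) => ToolError: incompatible units
% boxtree.crv(/sewehi_u) => ok
% boxtree.pen(/sewehi_u/plis, sohe) => created
% boxtree.strike(/sewehi_u/plis) => ok
% boxtree.strike(/sewehi_u) => ok
% boxtree.pen(/bismo, cafu) => created
% recast.asunit(370, C, K) => 12863/20
% recast.asunit(-531, KiB, MB) => -8496/15625
% boxtree.pen(/drebre/smubu, priva_is) => created
% countbox.dock(90) => -90
% boxtree.listout(/zoslosno) => [kede_um/]
% boxtree.strike(/drebre/smubu) => ok
% countbox.tell() => -90
% countbox.load(11) => 11
% countbox.divby(-59) => -11/59
% countbox.load(43/4) => 43/4
% recast.asunit(-9128, day, week) => -1304
% recast.asunit(2194, in, yd) => 1097/18


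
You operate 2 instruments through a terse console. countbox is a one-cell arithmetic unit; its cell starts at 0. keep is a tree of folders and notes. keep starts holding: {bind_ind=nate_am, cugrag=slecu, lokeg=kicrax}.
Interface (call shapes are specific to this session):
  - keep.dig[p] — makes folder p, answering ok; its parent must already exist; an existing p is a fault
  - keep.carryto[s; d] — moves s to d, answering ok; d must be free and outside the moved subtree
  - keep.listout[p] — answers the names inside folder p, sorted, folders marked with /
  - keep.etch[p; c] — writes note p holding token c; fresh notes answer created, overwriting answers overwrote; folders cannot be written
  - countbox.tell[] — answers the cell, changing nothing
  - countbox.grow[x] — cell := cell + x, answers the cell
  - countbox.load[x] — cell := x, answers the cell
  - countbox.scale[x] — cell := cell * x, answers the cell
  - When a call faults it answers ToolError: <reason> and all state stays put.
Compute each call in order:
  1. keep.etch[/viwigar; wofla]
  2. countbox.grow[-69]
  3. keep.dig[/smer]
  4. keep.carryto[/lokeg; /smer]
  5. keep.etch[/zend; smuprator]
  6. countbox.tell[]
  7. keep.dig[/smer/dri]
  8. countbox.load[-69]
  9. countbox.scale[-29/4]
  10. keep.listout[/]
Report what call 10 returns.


Answer: [bind_ind, cugrag, lokeg, smer/, viwigar, zend]

Derivation:
==> keep.etch(/viwigar, wofla)
<== created
==> countbox.grow(-69)
<== -69
==> keep.dig(/smer)
<== ok
==> keep.carryto(/lokeg, /smer)
<== ToolError: exists
==> keep.etch(/zend, smuprator)
<== created
==> countbox.tell()
<== -69
==> keep.dig(/smer/dri)
<== ok
==> countbox.load(-69)
<== -69
==> countbox.scale(-29/4)
<== 2001/4
==> keep.listout(/)
<== [bind_ind, cugrag, lokeg, smer/, viwigar, zend]


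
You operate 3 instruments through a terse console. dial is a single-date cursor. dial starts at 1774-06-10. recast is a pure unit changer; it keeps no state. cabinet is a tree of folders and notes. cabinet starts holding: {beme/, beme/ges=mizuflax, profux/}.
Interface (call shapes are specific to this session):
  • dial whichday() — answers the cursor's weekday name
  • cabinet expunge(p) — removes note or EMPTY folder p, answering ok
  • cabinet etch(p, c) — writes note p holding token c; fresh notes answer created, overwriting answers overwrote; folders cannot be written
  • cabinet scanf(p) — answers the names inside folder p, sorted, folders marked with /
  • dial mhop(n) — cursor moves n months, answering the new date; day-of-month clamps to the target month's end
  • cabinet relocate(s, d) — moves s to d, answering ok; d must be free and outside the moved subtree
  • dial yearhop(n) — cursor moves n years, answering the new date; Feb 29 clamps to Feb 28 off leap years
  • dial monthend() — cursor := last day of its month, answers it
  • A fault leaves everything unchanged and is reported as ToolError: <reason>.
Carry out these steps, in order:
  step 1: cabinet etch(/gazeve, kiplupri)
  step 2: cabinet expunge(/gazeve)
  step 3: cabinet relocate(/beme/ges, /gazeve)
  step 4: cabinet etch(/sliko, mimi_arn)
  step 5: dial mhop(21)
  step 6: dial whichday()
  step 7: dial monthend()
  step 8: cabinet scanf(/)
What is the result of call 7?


CALL cabinet etch[p='/gazeve'; c='kiplupri']
RET  created
CALL cabinet expunge[p='/gazeve']
RET  ok
CALL cabinet relocate[s='/beme/ges'; d='/gazeve']
RET  ok
CALL cabinet etch[p='/sliko'; c='mimi_arn']
RET  created
CALL dial mhop[n='21']
RET  1776-03-10
CALL dial whichday[]
RET  Sunday
CALL dial monthend[]
RET  1776-03-31
CALL cabinet scanf[p='/']
RET  [beme/, gazeve, profux/, sliko]

Answer: 1776-03-31


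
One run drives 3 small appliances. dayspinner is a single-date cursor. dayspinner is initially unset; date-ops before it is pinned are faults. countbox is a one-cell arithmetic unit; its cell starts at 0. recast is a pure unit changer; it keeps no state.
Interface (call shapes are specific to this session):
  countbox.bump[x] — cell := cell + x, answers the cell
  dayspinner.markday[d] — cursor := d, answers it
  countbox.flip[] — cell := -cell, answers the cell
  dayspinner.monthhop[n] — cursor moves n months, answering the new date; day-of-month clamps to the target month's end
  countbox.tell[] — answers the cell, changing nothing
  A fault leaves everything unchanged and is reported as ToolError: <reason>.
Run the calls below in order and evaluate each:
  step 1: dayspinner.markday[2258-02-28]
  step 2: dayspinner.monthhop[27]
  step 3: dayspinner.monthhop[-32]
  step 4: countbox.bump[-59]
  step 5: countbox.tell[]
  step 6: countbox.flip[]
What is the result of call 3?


Act: dayspinner.markday[d='2258-02-28']
Obs: 2258-02-28
Act: dayspinner.monthhop[n='27']
Obs: 2260-05-28
Act: dayspinner.monthhop[n='-32']
Obs: 2257-09-28
Act: countbox.bump[x='-59']
Obs: -59
Act: countbox.tell[]
Obs: -59
Act: countbox.flip[]
Obs: 59

Answer: 2257-09-28


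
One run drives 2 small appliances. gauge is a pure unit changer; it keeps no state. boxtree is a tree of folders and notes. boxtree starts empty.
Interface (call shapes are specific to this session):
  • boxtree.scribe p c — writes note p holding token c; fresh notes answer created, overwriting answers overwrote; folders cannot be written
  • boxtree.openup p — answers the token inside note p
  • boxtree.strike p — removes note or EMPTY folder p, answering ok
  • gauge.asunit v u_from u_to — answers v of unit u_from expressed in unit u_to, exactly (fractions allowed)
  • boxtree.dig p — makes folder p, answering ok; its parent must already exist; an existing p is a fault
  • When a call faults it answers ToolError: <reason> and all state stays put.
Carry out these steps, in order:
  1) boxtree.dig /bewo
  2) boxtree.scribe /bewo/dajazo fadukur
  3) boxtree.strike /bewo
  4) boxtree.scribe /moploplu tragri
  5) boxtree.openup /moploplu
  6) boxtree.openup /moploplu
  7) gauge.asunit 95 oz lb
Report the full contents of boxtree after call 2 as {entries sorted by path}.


Answer: {bewo/, bewo/dajazo=fadukur}

Derivation:
;; 1. boxtree.dig(p→/bewo) : ok
;; 2. boxtree.scribe(p→/bewo/dajazo, c→fadukur) : created
;; 3. boxtree.strike(p→/bewo) : ToolError: not empty
;; 4. boxtree.scribe(p→/moploplu, c→tragri) : created
;; 5. boxtree.openup(p→/moploplu) : tragri
;; 6. boxtree.openup(p→/moploplu) : tragri
;; 7. gauge.asunit(v→95, u_from→oz, u_to→lb) : 95/16


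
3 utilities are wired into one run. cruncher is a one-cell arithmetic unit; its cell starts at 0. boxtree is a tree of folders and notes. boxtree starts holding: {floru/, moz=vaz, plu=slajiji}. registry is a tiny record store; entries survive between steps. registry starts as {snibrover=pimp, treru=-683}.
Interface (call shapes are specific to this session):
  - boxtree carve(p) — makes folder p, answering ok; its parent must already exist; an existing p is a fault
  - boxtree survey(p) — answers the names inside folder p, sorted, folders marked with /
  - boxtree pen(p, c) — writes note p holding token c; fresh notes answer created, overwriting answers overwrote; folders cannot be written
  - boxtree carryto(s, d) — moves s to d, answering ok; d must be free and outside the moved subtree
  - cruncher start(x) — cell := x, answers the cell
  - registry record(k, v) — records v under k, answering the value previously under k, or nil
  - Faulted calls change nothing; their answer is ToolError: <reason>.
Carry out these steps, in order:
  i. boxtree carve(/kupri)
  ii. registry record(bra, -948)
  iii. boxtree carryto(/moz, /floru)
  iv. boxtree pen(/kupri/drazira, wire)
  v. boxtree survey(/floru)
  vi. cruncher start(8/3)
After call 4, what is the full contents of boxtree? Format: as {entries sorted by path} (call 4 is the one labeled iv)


Answer: {floru/, kupri/, kupri/drazira=wire, moz=vaz, plu=slajiji}

Derivation:
I call boxtree carve on p=/kupri, and get ok.
I invoke registry record on k=bra, v=-948, which returns nil.
I run boxtree carryto on s=/moz, d=/floru, giving ToolError: exists.
I call boxtree pen on p=/kupri/drazira, c=wire, which returns created.
I use boxtree survey on p=/floru, and see [].
Then cruncher start on x=8/3, and see 8/3.


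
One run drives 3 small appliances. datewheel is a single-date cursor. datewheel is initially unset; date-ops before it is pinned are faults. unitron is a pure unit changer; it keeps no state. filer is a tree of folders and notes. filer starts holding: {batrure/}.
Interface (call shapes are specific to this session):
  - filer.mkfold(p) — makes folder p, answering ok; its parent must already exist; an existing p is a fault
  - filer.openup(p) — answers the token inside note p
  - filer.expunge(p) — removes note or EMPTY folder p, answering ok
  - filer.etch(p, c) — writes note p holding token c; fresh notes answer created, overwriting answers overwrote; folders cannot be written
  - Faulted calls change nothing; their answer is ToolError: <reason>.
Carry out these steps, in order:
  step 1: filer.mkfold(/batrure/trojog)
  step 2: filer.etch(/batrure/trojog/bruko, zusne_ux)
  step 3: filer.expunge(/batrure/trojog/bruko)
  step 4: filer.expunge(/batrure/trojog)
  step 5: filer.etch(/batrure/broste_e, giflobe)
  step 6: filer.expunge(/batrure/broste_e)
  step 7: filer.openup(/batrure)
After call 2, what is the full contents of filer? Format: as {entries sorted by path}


Do: filer.mkfold[/batrure/trojog]
See: ok
Do: filer.etch[/batrure/trojog/bruko; zusne_ux]
See: created
Do: filer.expunge[/batrure/trojog/bruko]
See: ok
Do: filer.expunge[/batrure/trojog]
See: ok
Do: filer.etch[/batrure/broste_e; giflobe]
See: created
Do: filer.expunge[/batrure/broste_e]
See: ok
Do: filer.openup[/batrure]
See: ToolError: is a directory

Answer: {batrure/, batrure/trojog/, batrure/trojog/bruko=zusne_ux}


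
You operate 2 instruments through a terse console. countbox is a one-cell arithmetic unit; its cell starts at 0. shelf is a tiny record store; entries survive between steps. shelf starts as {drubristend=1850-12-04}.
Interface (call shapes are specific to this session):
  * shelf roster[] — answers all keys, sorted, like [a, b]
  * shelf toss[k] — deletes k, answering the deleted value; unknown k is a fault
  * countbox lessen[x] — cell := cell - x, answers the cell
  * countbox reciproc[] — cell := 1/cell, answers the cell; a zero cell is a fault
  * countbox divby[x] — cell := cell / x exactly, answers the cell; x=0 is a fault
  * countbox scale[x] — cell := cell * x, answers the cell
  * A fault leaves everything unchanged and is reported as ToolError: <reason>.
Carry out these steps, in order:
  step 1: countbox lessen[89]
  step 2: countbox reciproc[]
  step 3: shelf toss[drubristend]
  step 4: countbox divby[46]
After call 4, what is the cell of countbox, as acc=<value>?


% countbox lessen(x=89) ~> -89
% countbox reciproc() ~> -1/89
% shelf toss(k=drubristend) ~> 1850-12-04
% countbox divby(x=46) ~> -1/4094

Answer: acc=-1/4094


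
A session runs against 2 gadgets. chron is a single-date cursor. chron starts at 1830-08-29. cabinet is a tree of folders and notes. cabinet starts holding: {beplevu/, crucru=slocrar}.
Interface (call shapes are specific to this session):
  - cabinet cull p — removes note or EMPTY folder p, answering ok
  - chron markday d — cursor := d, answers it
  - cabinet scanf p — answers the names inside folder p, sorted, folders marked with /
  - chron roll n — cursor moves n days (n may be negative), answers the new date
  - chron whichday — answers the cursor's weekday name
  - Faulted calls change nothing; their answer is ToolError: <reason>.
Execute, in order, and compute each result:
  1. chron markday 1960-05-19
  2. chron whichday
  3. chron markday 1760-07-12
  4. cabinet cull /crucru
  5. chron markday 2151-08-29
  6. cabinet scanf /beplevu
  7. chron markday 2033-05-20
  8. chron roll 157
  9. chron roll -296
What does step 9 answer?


Answer: 2033-01-01

Derivation:
# 1. chron markday(1960-05-19) -> 1960-05-19
# 2. chron whichday() -> Thursday
# 3. chron markday(1760-07-12) -> 1760-07-12
# 4. cabinet cull(/crucru) -> ok
# 5. chron markday(2151-08-29) -> 2151-08-29
# 6. cabinet scanf(/beplevu) -> []
# 7. chron markday(2033-05-20) -> 2033-05-20
# 8. chron roll(157) -> 2033-10-24
# 9. chron roll(-296) -> 2033-01-01


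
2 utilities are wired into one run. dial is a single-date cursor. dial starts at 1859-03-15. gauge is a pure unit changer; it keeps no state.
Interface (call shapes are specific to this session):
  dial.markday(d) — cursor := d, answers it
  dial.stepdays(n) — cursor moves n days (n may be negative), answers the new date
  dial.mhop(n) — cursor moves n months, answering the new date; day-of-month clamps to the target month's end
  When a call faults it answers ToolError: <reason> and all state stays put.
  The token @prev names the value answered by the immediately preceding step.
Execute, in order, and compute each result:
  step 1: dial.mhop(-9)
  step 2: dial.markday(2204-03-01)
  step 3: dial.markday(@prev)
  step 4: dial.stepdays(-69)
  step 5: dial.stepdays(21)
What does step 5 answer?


Answer: 2204-01-13

Derivation:
I call dial.mhop with n=-9, and see 1858-06-15.
I run dial.markday with d=2204-03-01, and observe 2204-03-01.
Next I call dial.markday with d=@prev, which returns 2204-03-01.
I use dial.stepdays with n=-69, which returns 2203-12-23.
Next I call dial.stepdays with n=21, — result: 2204-01-13.


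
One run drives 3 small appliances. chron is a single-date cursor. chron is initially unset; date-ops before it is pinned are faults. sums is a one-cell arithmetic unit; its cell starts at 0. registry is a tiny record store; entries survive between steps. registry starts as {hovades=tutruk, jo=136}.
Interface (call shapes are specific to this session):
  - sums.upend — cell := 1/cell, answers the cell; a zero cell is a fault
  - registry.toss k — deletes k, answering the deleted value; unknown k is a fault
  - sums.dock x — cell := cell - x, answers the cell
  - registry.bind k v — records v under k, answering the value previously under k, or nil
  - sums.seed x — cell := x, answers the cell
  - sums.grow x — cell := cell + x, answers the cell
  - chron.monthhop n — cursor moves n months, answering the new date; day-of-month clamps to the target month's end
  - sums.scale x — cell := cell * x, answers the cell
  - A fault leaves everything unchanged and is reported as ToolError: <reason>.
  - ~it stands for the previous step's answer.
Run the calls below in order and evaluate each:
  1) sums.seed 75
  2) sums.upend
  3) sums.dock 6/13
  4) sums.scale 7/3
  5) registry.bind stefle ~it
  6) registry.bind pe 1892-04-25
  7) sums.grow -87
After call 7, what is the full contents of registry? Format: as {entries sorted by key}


Answer: {hovades=tutruk, jo=136, pe=1892-04-25, stefle=-3059/2925}

Derivation:
>>> sums.seed x=75
[out] 75
>>> sums.upend
[out] 1/75
>>> sums.dock x=6/13
[out] -437/975
>>> sums.scale x=7/3
[out] -3059/2925
>>> registry.bind k=stefle v=~it
[out] nil
>>> registry.bind k=pe v=1892-04-25
[out] nil
>>> sums.grow x=-87
[out] -257534/2925


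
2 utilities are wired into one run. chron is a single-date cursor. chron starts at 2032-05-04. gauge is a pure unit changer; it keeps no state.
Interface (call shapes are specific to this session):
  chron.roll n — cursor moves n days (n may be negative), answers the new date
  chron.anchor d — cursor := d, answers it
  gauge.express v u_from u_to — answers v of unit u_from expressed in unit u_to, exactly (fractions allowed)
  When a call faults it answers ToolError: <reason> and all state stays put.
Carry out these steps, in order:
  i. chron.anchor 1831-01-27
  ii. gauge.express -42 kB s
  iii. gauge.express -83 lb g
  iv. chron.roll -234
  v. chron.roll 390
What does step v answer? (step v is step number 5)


Answer: 1831-07-02

Derivation:
! 1. anchor(d=1831-01-27) => 1831-01-27
! 2. express(v=-42, u_from=kB, u_to=s) => ToolError: incompatible units
! 3. express(v=-83, u_from=lb, u_to=g) => -3764816671/100000
! 4. roll(n=-234) => 1830-06-07
! 5. roll(n=390) => 1831-07-02


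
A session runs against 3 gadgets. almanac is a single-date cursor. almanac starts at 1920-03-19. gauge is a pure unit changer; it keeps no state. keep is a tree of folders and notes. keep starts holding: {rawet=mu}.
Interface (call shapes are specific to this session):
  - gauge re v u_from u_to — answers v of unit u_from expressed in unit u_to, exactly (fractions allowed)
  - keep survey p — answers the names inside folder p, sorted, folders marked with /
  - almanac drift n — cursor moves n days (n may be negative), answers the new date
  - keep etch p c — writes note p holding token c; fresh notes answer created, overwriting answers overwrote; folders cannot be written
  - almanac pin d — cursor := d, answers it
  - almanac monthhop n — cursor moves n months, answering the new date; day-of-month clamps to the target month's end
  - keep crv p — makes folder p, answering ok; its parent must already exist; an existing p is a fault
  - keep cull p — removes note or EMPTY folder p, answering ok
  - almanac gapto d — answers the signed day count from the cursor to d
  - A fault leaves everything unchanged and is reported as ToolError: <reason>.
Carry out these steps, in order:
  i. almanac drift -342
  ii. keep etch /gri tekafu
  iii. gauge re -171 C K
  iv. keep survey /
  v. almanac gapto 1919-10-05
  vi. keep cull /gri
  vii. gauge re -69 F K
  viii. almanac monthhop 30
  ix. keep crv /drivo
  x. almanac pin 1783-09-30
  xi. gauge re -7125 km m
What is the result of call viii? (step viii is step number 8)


Answer: 1921-10-12

Derivation:
CALL almanac drift[n→-342]
RET  1919-04-12
CALL keep etch[p→/gri; c→tekafu]
RET  created
CALL gauge re[v→-171; u_from→C; u_to→K]
RET  2043/20
CALL keep survey[p→/]
RET  [gri, rawet]
CALL almanac gapto[d→1919-10-05]
RET  176
CALL keep cull[p→/gri]
RET  ok
CALL gauge re[v→-69; u_from→F; u_to→K]
RET  39067/180
CALL almanac monthhop[n→30]
RET  1921-10-12
CALL keep crv[p→/drivo]
RET  ok
CALL almanac pin[d→1783-09-30]
RET  1783-09-30
CALL gauge re[v→-7125; u_from→km; u_to→m]
RET  -7125000


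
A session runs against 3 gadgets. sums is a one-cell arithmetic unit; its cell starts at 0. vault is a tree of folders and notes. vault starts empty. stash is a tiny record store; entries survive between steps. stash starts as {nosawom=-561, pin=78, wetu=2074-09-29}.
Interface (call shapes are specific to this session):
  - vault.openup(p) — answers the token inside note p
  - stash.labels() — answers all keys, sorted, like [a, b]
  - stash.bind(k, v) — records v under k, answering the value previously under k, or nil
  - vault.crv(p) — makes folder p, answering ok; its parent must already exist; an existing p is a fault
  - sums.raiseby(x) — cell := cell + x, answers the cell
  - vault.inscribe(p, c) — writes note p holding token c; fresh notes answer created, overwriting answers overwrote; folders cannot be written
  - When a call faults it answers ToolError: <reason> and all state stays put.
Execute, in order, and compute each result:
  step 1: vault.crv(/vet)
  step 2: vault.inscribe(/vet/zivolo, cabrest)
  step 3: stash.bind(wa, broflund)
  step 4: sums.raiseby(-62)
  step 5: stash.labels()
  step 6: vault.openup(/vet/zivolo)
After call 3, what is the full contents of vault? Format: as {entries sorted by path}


Step: vault.crv[p: /vet]
Result: ok
Step: vault.inscribe[p: /vet/zivolo; c: cabrest]
Result: created
Step: stash.bind[k: wa; v: broflund]
Result: nil
Step: sums.raiseby[x: -62]
Result: -62
Step: stash.labels[]
Result: [nosawom, pin, wa, wetu]
Step: vault.openup[p: /vet/zivolo]
Result: cabrest

Answer: {vet/, vet/zivolo=cabrest}


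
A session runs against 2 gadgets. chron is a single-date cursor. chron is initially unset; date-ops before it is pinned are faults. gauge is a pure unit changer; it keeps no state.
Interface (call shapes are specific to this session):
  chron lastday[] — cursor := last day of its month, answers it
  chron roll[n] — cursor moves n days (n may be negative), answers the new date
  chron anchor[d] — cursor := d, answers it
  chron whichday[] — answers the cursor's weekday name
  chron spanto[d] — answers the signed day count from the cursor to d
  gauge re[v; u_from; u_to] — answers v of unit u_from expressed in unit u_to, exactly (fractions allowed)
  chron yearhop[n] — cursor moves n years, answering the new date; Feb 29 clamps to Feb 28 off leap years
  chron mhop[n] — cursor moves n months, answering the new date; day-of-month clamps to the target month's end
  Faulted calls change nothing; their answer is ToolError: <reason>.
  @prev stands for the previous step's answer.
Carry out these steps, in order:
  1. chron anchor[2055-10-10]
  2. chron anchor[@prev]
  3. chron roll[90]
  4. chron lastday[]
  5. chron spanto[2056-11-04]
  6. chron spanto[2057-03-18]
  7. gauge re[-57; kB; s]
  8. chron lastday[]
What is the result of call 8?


I run chron anchor on d: 2055-10-10, giving 2055-10-10.
I run chron anchor on d: @prev, yielding 2055-10-10.
Invoking chron roll on n: 90, giving 2056-01-08.
I try chron lastday: 2056-01-31.
I run chron spanto on d: 2056-11-04, and see 278.
Then chron spanto on d: 2057-03-18, — result: 412.
Next I call gauge re on v: -57, u_from: kB, u_to: s, giving ToolError: incompatible units.
Using chron lastday, → 2056-01-31.

Answer: 2056-01-31


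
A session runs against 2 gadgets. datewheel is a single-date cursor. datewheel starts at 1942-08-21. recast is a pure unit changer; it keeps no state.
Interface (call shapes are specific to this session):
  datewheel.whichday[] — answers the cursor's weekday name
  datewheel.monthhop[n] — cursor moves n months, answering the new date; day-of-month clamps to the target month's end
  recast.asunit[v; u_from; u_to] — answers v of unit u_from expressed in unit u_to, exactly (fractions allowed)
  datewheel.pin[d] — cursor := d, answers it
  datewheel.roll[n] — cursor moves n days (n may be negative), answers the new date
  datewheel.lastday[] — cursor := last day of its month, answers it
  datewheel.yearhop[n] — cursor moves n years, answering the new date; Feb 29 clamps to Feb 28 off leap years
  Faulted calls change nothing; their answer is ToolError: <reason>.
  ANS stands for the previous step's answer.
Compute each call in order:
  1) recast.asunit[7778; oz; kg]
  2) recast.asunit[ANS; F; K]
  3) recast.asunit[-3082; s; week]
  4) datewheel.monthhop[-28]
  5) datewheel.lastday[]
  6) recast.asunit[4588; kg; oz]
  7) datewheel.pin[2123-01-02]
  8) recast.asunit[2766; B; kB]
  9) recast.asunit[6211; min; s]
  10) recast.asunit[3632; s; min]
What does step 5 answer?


I invoke recast.asunit passing v→7778, u_from→oz, u_to→kg, and observe 176402072693/800000000.
Using recast.asunit passing v→ANS, u_from→F, u_to→K, which returns 544138072693/1440000000.
I invoke recast.asunit passing v→-3082, u_from→s, u_to→week, → -1541/302400.
I invoke datewheel.monthhop passing n→-28, giving 1940-04-21.
I use datewheel.lastday, and get 1940-04-30.
Next I call recast.asunit passing v→4588, u_from→kg, u_to→oz, → 7340800000000/45359237.
Now I run datewheel.pin passing d→2123-01-02, which returns 2123-01-02.
Calling recast.asunit passing v→2766, u_from→B, u_to→kB, and get 1383/500.
Calling recast.asunit passing v→6211, u_from→min, u_to→s, yielding 372660.
Now I run recast.asunit passing v→3632, u_from→s, u_to→min, which returns 908/15.

Answer: 1940-04-30


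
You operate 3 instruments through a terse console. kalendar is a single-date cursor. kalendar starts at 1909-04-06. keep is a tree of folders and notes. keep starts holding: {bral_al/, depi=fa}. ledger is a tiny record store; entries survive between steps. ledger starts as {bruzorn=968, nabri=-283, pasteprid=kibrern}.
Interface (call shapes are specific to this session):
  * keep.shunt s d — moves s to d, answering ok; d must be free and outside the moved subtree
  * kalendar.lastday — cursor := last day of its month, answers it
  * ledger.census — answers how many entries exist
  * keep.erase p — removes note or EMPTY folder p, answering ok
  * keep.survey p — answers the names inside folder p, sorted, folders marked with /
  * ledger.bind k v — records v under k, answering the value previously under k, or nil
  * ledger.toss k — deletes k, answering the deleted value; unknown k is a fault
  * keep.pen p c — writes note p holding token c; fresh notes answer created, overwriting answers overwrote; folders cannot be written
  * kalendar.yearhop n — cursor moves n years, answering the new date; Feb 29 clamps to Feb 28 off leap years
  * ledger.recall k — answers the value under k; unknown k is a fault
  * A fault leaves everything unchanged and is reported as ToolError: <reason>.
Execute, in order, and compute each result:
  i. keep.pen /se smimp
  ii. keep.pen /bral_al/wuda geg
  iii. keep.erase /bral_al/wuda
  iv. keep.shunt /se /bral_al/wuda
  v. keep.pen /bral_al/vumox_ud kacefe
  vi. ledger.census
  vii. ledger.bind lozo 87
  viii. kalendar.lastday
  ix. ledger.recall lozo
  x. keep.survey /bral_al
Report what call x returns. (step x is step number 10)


-> keep.pen(p→/se, c→smimp)
<- created
-> keep.pen(p→/bral_al/wuda, c→geg)
<- created
-> keep.erase(p→/bral_al/wuda)
<- ok
-> keep.shunt(s→/se, d→/bral_al/wuda)
<- ok
-> keep.pen(p→/bral_al/vumox_ud, c→kacefe)
<- created
-> ledger.census()
<- 3
-> ledger.bind(k→lozo, v→87)
<- nil
-> kalendar.lastday()
<- 1909-04-30
-> ledger.recall(k→lozo)
<- 87
-> keep.survey(p→/bral_al)
<- [vumox_ud, wuda]

Answer: [vumox_ud, wuda]


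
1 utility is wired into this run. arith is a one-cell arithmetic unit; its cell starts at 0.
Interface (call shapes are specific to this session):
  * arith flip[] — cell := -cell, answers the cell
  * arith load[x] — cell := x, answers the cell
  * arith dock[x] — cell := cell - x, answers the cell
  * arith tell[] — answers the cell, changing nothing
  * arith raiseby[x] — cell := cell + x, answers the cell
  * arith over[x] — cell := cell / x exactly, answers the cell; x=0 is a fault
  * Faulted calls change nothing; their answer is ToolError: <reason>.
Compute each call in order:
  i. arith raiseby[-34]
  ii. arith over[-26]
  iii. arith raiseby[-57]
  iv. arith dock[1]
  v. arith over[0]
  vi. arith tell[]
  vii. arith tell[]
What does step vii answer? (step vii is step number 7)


[in] arith raiseby x: -34
:: -34
[in] arith over x: -26
:: 17/13
[in] arith raiseby x: -57
:: -724/13
[in] arith dock x: 1
:: -737/13
[in] arith over x: 0
:: ToolError: division by zero
[in] arith tell
:: -737/13
[in] arith tell
:: -737/13

Answer: -737/13


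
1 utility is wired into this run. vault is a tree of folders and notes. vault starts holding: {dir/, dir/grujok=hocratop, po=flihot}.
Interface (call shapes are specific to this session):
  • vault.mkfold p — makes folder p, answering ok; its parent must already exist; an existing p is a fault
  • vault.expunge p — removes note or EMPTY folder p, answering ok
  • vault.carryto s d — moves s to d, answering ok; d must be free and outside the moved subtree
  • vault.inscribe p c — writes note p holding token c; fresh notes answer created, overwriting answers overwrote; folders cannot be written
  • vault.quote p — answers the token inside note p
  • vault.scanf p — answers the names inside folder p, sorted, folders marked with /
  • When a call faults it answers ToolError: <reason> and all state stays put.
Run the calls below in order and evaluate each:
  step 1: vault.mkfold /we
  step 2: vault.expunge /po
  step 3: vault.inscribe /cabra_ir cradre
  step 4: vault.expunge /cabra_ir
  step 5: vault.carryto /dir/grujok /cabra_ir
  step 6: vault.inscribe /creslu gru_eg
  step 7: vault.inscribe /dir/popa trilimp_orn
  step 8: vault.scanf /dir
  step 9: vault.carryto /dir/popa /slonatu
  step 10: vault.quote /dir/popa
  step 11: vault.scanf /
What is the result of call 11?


Answer: [cabra_ir, creslu, dir/, slonatu, we/]

Derivation:
==> vault.mkfold(p=/we)
<== ok
==> vault.expunge(p=/po)
<== ok
==> vault.inscribe(p=/cabra_ir, c=cradre)
<== created
==> vault.expunge(p=/cabra_ir)
<== ok
==> vault.carryto(s=/dir/grujok, d=/cabra_ir)
<== ok
==> vault.inscribe(p=/creslu, c=gru_eg)
<== created
==> vault.inscribe(p=/dir/popa, c=trilimp_orn)
<== created
==> vault.scanf(p=/dir)
<== [popa]
==> vault.carryto(s=/dir/popa, d=/slonatu)
<== ok
==> vault.quote(p=/dir/popa)
<== ToolError: not found
==> vault.scanf(p=/)
<== [cabra_ir, creslu, dir/, slonatu, we/]
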